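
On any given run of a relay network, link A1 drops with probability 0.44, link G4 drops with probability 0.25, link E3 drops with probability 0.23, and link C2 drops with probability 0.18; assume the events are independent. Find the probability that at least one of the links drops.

0.734812

Since the events are independent, P(none) is the product of the individual non-occurrence probabilities.
P(none) = (1 − 0.44) × (1 − 0.25) × (1 − 0.23) × (1 − 0.18) = 0.56 × 0.75 × 0.77 × 0.82 = 0.265188
P(at least one) = 1 − 0.265188 = 0.734812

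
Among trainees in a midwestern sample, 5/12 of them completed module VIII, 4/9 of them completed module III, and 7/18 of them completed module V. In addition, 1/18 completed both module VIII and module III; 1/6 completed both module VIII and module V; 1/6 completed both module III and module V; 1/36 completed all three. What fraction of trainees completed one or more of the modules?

Using inclusion–exclusion:
P(union) = 5/12 + 4/9 + 7/18 − 1/18 − 1/6 − 1/6 + 1/36 = 8/9

8/9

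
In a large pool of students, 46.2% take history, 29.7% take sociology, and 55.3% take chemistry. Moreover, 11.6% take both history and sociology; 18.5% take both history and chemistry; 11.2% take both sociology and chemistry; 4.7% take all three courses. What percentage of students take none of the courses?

5.4%

P(at least one) = 46.2 + 29.7 + 55.3 − 11.6 − 18.5 − 11.2 + 4.7 = 94.6%
P(none) = 100% − 94.6% = 5.4%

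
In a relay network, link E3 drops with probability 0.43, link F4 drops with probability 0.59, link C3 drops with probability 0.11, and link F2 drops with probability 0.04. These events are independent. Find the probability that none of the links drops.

0.19967328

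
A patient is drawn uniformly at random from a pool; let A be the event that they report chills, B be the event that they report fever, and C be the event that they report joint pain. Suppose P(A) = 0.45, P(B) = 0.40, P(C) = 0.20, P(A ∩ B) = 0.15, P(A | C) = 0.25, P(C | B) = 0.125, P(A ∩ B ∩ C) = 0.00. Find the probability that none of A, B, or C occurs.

P(A ∩ C) = P(C)·P(A|C) = 0.20 × 0.25 = 0.05
P(B ∩ C) = P(B)·P(C|B) = 0.40 × 0.125 = 0.05
P(A ∪ B ∪ C) = 0.45 + 0.40 + 0.20 − 0.15 − 0.05 − 0.05 + 0.00 = 0.80
P(none) = 1 − 0.80 = 0.20

0.20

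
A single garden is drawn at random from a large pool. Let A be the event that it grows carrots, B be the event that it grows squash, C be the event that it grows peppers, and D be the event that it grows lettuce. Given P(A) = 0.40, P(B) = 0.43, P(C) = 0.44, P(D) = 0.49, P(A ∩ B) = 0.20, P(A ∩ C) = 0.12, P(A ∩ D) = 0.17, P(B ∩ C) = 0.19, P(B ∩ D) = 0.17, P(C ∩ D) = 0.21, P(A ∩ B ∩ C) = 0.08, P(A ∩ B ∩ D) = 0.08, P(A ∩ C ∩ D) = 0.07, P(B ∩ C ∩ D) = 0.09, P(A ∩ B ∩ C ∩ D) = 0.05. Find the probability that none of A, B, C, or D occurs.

0.03

P(A ∪ B ∪ C ∪ D) = 0.40 + 0.43 + 0.44 + 0.49 − 0.20 − 0.12 − 0.17 − 0.19 − 0.17 − 0.21 + 0.08 + 0.08 + 0.07 + 0.09 − 0.05 = 0.97
P(none) = 1 − 0.97 = 0.03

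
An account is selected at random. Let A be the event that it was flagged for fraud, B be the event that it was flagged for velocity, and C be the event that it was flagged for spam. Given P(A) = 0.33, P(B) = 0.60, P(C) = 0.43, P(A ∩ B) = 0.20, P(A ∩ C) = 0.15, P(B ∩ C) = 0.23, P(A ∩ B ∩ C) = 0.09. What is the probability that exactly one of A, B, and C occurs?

0.47

P(exactly one) = 0.33 + 0.60 + 0.43 − 2·0.20 − 2·0.15 − 2·0.23 + 3·0.09 = 0.47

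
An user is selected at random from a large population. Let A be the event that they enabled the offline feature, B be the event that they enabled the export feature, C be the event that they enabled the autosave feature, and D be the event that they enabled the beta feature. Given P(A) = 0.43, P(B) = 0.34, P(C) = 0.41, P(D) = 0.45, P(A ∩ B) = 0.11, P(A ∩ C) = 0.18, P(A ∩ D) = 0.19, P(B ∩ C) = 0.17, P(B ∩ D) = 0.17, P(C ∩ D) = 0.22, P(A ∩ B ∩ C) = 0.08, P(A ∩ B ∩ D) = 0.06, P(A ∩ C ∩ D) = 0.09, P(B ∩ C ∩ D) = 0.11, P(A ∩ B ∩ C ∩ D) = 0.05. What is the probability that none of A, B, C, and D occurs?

0.12

By inclusion–exclusion:
P(A ∪ B ∪ C ∪ D) = 0.43 + 0.34 + 0.41 + 0.45 − 0.11 − 0.18 − 0.19 − 0.17 − 0.17 − 0.22 + 0.08 + 0.06 + 0.09 + 0.11 − 0.05 = 0.88
P(none) = 1 − 0.88 = 0.12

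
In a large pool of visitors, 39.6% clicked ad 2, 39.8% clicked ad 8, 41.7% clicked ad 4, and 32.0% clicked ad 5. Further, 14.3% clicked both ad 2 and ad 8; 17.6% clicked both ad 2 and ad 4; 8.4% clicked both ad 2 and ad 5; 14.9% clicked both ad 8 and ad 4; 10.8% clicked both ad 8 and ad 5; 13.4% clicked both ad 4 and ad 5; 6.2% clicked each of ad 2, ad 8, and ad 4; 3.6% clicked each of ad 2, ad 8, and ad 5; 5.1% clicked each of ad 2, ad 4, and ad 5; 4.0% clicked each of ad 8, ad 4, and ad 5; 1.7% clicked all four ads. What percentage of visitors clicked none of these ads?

9.1%

By inclusion-exclusion,
P(union) = 39.6 + 39.8 + 41.7 + 32.0 − 14.3 − 17.6 − 8.4 − 14.9 − 10.8 − 13.4 + 6.2 + 3.6 + 5.1 + 4.0 − 1.7 = 90.9%
P(none) = 100% − 90.9% = 9.1%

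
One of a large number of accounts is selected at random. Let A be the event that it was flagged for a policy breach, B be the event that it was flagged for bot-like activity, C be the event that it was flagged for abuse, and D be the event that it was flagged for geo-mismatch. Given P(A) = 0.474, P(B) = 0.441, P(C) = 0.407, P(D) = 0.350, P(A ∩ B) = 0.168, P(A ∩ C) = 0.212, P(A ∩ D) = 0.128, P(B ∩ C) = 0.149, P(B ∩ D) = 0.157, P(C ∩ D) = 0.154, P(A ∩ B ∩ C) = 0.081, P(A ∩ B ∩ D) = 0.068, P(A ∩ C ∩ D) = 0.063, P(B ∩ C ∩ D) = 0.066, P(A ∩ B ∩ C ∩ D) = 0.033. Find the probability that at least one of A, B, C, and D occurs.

Inclusion–exclusion gives
P(A ∪ B ∪ C ∪ D) = 0.474 + 0.441 + 0.407 + 0.350 − 0.168 − 0.212 − 0.128 − 0.149 − 0.157 − 0.154 + 0.081 + 0.068 + 0.063 + 0.066 − 0.033 = 0.949

0.949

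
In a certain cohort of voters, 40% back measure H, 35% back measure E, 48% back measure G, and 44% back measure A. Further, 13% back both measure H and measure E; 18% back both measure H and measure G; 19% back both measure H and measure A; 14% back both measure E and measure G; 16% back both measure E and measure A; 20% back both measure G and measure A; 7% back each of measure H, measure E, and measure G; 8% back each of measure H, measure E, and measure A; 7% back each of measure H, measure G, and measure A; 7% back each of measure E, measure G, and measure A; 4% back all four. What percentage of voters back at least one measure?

Using inclusion–exclusion:
P(≥1) = 40 + 35 + 48 + 44 − 13 − 18 − 19 − 14 − 16 − 20 + 7 + 8 + 7 + 7 − 4 = 92%

92%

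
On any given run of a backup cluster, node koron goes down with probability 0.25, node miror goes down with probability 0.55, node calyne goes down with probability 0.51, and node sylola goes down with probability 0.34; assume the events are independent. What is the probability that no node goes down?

0.1091475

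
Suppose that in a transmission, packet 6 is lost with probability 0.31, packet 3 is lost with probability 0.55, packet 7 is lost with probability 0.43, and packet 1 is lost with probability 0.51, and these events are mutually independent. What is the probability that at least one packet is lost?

P(none) = (1 − 0.31) × (1 − 0.55) × (1 − 0.43) × (1 − 0.51) = 0.69 × 0.45 × 0.57 × 0.49 = 0.08672265
P(at least one) = 1 − 0.08672265 = 0.91327735

0.91327735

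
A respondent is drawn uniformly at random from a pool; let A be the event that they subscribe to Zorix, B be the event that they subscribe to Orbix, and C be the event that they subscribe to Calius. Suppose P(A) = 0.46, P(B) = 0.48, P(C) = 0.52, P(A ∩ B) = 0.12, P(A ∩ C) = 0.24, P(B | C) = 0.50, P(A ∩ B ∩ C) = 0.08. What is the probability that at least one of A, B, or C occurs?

P(B ∩ C) = P(C)·P(B|C) = 0.52 × 0.50 = 0.26
P(A ∪ B ∪ C) = 0.46 + 0.48 + 0.52 − 0.12 − 0.24 − 0.26 + 0.08 = 0.92

0.92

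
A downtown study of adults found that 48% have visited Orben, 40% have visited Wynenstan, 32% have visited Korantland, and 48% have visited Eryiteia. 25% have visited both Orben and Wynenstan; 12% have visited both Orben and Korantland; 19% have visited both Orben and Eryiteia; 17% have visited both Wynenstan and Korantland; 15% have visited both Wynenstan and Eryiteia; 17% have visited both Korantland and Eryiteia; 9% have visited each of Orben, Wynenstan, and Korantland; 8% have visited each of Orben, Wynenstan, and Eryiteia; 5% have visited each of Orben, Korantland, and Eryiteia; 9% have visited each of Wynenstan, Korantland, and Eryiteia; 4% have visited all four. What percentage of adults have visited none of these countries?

P(≥1) = 48 + 40 + 32 + 48 − 25 − 12 − 19 − 17 − 15 − 17 + 9 + 8 + 5 + 9 − 4 = 90%
P(none) = 100% − 90% = 10%

10%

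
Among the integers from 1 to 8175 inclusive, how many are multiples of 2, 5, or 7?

5372

Using inclusion–exclusion:
4087 + 1635 + 1167 − 817 − 583 − 233 + 116 = 5372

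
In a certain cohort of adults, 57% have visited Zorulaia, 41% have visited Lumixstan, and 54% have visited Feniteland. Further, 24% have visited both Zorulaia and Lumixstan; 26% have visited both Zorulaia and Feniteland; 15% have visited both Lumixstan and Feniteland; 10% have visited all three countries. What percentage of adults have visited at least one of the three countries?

Using inclusion–exclusion:
P(at least one) = 57 + 41 + 54 − 24 − 26 − 15 + 10 = 97%

97%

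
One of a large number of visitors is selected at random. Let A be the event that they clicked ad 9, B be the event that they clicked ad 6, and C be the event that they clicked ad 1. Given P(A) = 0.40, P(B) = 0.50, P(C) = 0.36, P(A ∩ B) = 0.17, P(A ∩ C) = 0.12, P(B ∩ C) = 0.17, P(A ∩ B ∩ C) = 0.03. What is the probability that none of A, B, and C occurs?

0.17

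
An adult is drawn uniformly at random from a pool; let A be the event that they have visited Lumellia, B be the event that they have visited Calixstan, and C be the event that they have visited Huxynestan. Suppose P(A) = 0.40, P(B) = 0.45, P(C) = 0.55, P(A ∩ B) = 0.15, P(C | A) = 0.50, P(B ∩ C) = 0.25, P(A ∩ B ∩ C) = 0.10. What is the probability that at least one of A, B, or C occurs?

P(A ∩ C) = P(A)·P(C|A) = 0.40 × 0.50 = 0.20
By inclusion–exclusion:
P(A ∪ B ∪ C) = 0.40 + 0.45 + 0.55 − 0.15 − 0.20 − 0.25 + 0.10 = 0.90

0.90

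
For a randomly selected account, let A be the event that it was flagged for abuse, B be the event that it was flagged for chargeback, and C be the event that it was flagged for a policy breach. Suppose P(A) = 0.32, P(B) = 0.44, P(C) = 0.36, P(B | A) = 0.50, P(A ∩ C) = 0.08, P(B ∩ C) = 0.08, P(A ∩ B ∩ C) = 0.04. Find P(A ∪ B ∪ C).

P(A ∩ B) = P(A)·P(B|A) = 0.32 × 0.50 = 0.16
P(A ∪ B ∪ C) = 0.32 + 0.44 + 0.36 − 0.16 − 0.08 − 0.08 + 0.04 = 0.84

0.84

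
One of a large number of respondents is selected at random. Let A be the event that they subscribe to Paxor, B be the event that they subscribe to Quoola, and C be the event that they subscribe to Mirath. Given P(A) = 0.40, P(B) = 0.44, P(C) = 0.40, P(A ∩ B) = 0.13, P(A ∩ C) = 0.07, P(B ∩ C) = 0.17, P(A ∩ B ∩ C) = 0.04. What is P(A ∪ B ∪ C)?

0.91

By inclusion–exclusion:
P(A ∪ B ∪ C) = 0.40 + 0.44 + 0.40 − 0.13 − 0.07 − 0.17 + 0.04 = 0.91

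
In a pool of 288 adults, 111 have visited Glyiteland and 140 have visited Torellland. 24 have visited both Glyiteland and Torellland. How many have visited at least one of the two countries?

227

Apply inclusion-exclusion:
N(≥1) = 111 + 140 − 24 = 227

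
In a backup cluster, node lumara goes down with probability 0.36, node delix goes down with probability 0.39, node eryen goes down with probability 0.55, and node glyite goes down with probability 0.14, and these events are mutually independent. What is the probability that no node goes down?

0.1510848

Independence gives P(none) = ∏(1 − pᵢ).
P(none) = (1 − 0.36) × (1 − 0.39) × (1 − 0.55) × (1 − 0.14) = 0.64 × 0.61 × 0.45 × 0.86 = 0.1510848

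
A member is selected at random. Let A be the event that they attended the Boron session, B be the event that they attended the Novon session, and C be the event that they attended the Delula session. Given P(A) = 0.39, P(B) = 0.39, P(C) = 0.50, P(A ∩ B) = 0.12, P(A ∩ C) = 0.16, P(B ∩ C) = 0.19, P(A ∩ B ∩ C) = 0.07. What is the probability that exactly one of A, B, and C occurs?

0.55

Using the inclusion–exclusion count for exactly one event:
P(exactly one) = 0.39 + 0.39 + 0.50 − 2·0.12 − 2·0.16 − 2·0.19 + 3·0.07 = 0.55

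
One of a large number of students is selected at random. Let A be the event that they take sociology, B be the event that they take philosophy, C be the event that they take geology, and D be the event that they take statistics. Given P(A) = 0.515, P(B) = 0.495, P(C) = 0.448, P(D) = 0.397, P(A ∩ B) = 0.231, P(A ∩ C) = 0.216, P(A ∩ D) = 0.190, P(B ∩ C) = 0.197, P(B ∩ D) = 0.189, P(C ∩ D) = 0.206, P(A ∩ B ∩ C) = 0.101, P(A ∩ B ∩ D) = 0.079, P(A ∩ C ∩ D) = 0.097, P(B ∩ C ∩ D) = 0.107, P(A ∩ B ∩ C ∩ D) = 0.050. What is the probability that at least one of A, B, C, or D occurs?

0.960

P(A ∪ B ∪ C ∪ D) = 0.515 + 0.495 + 0.448 + 0.397 − 0.231 − 0.216 − 0.190 − 0.197 − 0.189 − 0.206 + 0.101 + 0.079 + 0.097 + 0.107 − 0.050 = 0.960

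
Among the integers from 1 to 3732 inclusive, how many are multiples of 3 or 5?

1742

By inclusion–exclusion:
1244 + 746 − 248 = 1742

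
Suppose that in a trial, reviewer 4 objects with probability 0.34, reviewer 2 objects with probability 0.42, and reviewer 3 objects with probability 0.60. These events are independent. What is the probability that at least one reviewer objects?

0.84688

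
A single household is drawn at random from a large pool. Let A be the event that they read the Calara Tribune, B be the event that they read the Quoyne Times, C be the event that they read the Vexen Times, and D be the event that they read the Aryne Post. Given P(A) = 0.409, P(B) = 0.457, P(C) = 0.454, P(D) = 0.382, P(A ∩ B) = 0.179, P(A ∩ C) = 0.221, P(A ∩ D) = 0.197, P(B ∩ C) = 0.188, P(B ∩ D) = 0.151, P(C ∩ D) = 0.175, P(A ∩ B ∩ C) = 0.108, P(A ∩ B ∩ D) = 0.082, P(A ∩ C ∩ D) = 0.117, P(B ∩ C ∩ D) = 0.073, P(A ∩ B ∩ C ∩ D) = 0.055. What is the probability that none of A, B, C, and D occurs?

Using inclusion–exclusion:
P(A ∪ B ∪ C ∪ D) = 0.409 + 0.457 + 0.454 + 0.382 − 0.179 − 0.221 − 0.197 − 0.188 − 0.151 − 0.175 + 0.108 + 0.082 + 0.117 + 0.073 − 0.055 = 0.916
P(none) = 1 − 0.916 = 0.084

0.084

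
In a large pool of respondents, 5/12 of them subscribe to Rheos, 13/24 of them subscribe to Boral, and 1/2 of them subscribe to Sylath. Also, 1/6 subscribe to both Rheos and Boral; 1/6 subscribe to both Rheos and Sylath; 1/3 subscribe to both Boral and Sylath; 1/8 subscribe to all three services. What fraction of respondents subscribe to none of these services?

P(union) = 5/12 + 13/24 + 1/2 − 1/6 − 1/6 − 1/3 + 1/8 = 11/12
P(none) = 1 − 11/12 = 1/12

1/12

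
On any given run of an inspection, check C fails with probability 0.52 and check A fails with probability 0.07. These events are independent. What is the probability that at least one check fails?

0.5536

P(none) = (1 − 0.52) × (1 − 0.07) = 0.48 × 0.93 = 0.4464
P(at least one) = 1 − 0.4464 = 0.5536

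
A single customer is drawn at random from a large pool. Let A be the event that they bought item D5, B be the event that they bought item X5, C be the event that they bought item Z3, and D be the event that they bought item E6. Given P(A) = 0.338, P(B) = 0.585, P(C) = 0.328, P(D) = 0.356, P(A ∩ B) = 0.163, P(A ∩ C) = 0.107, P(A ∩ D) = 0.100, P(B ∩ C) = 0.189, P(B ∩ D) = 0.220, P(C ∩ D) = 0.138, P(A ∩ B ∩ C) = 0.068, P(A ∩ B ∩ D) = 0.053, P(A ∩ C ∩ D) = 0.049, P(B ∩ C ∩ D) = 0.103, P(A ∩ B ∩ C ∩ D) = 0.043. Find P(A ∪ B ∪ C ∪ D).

0.920

Using inclusion–exclusion:
P(A ∪ B ∪ C ∪ D) = 0.338 + 0.585 + 0.328 + 0.356 − 0.163 − 0.107 − 0.100 − 0.189 − 0.220 − 0.138 + 0.068 + 0.053 + 0.049 + 0.103 − 0.043 = 0.920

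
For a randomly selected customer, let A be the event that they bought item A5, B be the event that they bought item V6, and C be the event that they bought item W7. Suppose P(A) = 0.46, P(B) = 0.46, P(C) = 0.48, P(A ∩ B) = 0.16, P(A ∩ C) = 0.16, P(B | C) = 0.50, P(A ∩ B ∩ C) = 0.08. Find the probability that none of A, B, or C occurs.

0.08

P(B ∩ C) = P(C)·P(B|C) = 0.48 × 0.50 = 0.24
Apply inclusion-exclusion:
P(A ∪ B ∪ C) = 0.46 + 0.46 + 0.48 − 0.16 − 0.16 − 0.24 + 0.08 = 0.92
P(none) = 1 − 0.92 = 0.08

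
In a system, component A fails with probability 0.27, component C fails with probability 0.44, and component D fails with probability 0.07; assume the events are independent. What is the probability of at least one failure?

Independence gives P(none) = ∏(1 − pᵢ).
P(none) = (1 − 0.27) × (1 − 0.44) × (1 − 0.07) = 0.73 × 0.56 × 0.93 = 0.380184
P(at least one) = 1 − 0.380184 = 0.619816

0.619816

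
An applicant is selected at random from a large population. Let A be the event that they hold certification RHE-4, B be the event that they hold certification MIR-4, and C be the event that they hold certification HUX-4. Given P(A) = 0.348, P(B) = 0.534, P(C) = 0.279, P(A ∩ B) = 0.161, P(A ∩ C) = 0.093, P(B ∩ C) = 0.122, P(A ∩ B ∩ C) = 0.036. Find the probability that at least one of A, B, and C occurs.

0.821

P(A ∪ B ∪ C) = 0.348 + 0.534 + 0.279 − 0.161 − 0.093 − 0.122 + 0.036 = 0.821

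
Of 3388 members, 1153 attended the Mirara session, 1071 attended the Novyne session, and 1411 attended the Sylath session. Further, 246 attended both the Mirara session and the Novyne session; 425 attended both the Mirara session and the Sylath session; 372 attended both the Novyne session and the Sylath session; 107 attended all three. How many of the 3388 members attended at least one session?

By inclusion–exclusion:
N(≥1) = 1153 + 1071 + 1411 − 246 − 425 − 372 + 107 = 2699

2699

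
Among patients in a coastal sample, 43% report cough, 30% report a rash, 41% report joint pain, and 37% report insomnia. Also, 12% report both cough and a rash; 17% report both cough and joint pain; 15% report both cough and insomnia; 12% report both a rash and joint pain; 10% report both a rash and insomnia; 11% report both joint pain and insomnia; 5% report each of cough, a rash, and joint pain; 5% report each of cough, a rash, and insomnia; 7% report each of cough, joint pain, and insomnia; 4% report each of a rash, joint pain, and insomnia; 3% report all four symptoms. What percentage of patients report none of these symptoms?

Apply inclusion-exclusion:
P(union) = 43 + 30 + 41 + 37 − 12 − 17 − 15 − 12 − 10 − 11 + 5 + 5 + 7 + 4 − 3 = 92%
P(none) = 100% − 92% = 8%

8%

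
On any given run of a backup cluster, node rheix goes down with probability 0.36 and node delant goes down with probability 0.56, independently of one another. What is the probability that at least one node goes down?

P(none) = (1 − 0.36) × (1 − 0.56) = 0.64 × 0.44 = 0.2816
P(at least one) = 1 − 0.2816 = 0.7184

0.7184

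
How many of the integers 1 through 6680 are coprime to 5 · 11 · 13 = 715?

Apply inclusion-exclusion:
floor(6680/5) + floor(6680/11) + floor(6680/13) − floor(6680/55) − floor(6680/65) − floor(6680/143) + floor(6680/715) = 1336 + 607 + 513 − 121 − 102 − 46 + 9 = 2196
6680 − 2196 = 4484

4484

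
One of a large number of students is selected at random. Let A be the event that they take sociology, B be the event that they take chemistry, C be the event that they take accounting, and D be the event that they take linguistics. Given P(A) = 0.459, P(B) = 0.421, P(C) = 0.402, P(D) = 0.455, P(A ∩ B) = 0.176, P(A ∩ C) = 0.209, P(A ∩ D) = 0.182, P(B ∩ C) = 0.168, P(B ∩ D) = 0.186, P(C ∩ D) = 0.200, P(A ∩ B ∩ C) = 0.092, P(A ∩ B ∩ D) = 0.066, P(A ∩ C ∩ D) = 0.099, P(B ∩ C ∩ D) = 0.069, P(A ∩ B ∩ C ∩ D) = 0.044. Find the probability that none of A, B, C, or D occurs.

Apply inclusion-exclusion:
P(A ∪ B ∪ C ∪ D) = 0.459 + 0.421 + 0.402 + 0.455 − 0.176 − 0.209 − 0.182 − 0.168 − 0.186 − 0.200 + 0.092 + 0.066 + 0.099 + 0.069 − 0.044 = 0.898
P(none) = 1 − 0.898 = 0.102

0.102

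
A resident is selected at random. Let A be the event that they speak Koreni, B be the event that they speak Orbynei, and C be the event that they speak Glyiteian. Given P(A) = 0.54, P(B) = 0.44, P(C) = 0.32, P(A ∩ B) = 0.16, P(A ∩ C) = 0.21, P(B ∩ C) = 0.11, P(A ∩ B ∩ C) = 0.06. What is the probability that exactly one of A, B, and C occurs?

Using the inclusion–exclusion count for exactly one event:
P(exactly one) = 0.54 + 0.44 + 0.32 − 2·0.16 − 2·0.21 − 2·0.11 + 3·0.06 = 0.52

0.52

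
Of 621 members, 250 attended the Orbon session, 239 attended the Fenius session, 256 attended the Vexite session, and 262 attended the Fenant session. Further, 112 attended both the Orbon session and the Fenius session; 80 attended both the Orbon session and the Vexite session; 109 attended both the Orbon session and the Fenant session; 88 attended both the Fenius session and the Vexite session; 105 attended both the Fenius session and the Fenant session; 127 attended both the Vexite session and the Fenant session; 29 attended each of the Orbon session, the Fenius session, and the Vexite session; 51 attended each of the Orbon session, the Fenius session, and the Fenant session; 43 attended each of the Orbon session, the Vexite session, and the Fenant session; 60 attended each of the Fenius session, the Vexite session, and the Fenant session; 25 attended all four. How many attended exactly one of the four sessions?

214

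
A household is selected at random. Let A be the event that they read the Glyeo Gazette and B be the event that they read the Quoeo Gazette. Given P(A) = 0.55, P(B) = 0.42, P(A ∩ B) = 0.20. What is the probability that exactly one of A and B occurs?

0.57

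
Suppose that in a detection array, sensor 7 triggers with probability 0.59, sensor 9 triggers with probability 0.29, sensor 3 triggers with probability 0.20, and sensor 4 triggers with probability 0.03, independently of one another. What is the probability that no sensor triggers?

P(none) = (1 − 0.59) × (1 − 0.29) × (1 − 0.20) × (1 − 0.03) = 0.41 × 0.71 × 0.80 × 0.97 = 0.2258936

0.2258936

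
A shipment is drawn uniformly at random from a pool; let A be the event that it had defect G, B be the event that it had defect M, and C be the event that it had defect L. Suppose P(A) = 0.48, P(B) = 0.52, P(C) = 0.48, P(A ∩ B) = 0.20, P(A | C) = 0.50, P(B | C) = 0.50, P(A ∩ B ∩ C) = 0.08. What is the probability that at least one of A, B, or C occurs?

0.88

P(A ∩ C) = P(C)·P(A|C) = 0.48 × 0.50 = 0.24
P(B ∩ C) = P(C)·P(B|C) = 0.48 × 0.50 = 0.24
By inclusion–exclusion:
P(A ∪ B ∪ C) = 0.48 + 0.52 + 0.48 − 0.20 − 0.24 − 0.24 + 0.08 = 0.88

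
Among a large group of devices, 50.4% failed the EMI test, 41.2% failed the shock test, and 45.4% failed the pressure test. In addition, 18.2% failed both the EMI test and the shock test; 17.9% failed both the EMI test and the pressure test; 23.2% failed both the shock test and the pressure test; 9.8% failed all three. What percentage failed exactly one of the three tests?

47.8%

P(exactly one) = 50.4 + 41.2 + 45.4 − 2·18.2 − 2·17.9 − 2·23.2 + 3·9.8 = 47.8%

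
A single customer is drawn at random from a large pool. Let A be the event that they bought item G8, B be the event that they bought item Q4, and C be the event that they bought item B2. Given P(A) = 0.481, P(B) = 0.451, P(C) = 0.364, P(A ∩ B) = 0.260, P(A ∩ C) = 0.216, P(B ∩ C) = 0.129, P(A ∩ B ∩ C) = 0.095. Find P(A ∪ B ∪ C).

0.786

By inclusion–exclusion:
P(A ∪ B ∪ C) = 0.481 + 0.451 + 0.364 − 0.260 − 0.216 − 0.129 + 0.095 = 0.786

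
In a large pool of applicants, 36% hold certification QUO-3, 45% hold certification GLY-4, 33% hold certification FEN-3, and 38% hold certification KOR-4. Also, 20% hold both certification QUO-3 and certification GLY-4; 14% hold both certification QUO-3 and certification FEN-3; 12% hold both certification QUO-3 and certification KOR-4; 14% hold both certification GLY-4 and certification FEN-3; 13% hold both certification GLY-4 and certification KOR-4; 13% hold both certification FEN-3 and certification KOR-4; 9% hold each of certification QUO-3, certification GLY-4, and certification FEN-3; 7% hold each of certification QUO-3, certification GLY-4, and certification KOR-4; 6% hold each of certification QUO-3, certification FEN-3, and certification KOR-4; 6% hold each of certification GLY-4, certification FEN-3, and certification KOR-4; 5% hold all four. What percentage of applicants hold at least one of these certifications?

89%

Apply inclusion-exclusion:
P(union) = 36 + 45 + 33 + 38 − 20 − 14 − 12 − 14 − 13 − 13 + 9 + 7 + 6 + 6 − 5 = 89%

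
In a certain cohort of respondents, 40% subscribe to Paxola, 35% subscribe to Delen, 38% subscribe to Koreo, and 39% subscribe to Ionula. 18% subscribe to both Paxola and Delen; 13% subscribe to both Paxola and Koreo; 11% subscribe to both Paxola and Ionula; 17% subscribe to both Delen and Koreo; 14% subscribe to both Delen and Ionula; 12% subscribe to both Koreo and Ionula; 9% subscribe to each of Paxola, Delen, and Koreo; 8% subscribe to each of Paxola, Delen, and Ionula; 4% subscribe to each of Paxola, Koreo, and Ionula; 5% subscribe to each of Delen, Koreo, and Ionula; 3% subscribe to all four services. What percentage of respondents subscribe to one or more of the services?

90%

Apply inclusion-exclusion:
P(≥1) = 40 + 35 + 38 + 39 − 18 − 13 − 11 − 17 − 14 − 12 + 9 + 8 + 4 + 5 − 3 = 90%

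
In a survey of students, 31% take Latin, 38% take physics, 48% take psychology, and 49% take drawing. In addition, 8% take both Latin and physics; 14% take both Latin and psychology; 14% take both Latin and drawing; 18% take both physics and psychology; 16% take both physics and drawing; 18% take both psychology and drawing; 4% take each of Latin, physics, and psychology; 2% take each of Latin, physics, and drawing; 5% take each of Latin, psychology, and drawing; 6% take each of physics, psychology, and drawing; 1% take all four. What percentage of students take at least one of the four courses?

By inclusion-exclusion,
P(≥1) = 31 + 38 + 48 + 49 − 8 − 14 − 14 − 18 − 16 − 18 + 4 + 2 + 5 + 6 − 1 = 94%

94%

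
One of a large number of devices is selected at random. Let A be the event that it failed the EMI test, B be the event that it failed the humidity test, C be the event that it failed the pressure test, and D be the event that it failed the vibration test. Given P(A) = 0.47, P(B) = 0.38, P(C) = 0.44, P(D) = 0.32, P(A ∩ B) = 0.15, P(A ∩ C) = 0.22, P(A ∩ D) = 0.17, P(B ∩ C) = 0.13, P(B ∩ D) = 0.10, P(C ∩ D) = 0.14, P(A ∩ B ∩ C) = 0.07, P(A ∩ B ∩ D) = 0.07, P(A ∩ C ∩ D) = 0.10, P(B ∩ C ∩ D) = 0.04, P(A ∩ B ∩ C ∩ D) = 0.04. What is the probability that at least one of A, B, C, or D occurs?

P(A ∪ B ∪ C ∪ D) = 0.47 + 0.38 + 0.44 + 0.32 − 0.15 − 0.22 − 0.17 − 0.13 − 0.10 − 0.14 + 0.07 + 0.07 + 0.10 + 0.04 − 0.04 = 0.94

0.94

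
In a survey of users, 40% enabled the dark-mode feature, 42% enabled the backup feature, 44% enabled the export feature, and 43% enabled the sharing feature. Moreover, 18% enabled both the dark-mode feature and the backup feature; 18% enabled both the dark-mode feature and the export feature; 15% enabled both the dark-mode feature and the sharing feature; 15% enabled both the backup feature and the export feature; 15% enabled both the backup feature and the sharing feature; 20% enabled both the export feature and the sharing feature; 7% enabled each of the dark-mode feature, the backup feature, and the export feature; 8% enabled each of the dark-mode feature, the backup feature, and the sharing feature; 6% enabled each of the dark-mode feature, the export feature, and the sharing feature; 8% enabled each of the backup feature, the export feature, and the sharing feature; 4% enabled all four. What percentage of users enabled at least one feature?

P(≥1) = 40 + 42 + 44 + 43 − 18 − 18 − 15 − 15 − 15 − 20 + 7 + 8 + 6 + 8 − 4 = 93%

93%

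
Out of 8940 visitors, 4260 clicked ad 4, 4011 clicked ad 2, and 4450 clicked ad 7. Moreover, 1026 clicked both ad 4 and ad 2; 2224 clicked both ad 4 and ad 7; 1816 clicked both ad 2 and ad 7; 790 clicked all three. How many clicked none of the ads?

495

Apply inclusion-exclusion:
|union| = 4260 + 4011 + 4450 − 1026 − 2224 − 1816 + 790 = 8445
None: 8940 − 8445 = 495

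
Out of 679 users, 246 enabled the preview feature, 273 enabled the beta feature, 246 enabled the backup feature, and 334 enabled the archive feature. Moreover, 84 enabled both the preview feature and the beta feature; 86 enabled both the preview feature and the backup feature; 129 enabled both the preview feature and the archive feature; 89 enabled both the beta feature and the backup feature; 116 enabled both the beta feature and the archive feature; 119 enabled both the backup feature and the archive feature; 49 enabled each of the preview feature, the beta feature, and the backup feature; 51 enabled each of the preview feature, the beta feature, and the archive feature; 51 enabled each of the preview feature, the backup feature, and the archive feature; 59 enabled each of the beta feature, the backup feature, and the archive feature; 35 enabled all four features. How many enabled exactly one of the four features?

Using the inclusion–exclusion count for exactly one event:
N(exactly one) = 246 + 273 + 246 + 334 − 2·84 − 2·86 − 2·129 − 2·89 − 2·116 − 2·119 + 3·49 + 3·51 + 3·51 + 3·59 − 4·35 = 343

343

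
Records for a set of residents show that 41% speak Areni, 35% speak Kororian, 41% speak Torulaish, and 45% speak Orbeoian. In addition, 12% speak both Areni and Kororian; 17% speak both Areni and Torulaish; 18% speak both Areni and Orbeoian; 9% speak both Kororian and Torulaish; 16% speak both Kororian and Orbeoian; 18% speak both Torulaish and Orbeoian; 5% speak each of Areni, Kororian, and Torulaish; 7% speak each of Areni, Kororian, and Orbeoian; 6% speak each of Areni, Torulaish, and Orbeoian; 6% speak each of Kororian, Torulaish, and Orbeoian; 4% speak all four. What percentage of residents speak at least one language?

P(at least one) = 41 + 35 + 41 + 45 − 12 − 17 − 18 − 9 − 16 − 18 + 5 + 7 + 6 + 6 − 4 = 92%

92%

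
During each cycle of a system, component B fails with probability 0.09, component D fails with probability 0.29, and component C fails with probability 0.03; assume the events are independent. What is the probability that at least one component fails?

0.373283

P(none) = (1 − 0.09) × (1 − 0.29) × (1 − 0.03) = 0.91 × 0.71 × 0.97 = 0.626717
P(at least one) = 1 − 0.626717 = 0.373283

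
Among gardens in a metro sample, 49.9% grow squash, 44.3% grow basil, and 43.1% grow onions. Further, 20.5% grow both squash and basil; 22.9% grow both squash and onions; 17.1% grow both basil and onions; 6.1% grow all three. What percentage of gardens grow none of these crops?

17.1%

Inclusion–exclusion gives
P(at least one) = 49.9 + 44.3 + 43.1 − 20.5 − 22.9 − 17.1 + 6.1 = 82.9%
P(none) = 100% − 82.9% = 17.1%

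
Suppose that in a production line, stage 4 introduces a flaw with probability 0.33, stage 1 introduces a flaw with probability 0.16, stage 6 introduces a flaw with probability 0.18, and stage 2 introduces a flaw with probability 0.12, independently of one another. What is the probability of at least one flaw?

0.59388352

Independence gives P(none) = ∏(1 − pᵢ).
P(none) = (1 − 0.33) × (1 − 0.16) × (1 − 0.18) × (1 − 0.12) = 0.67 × 0.84 × 0.82 × 0.88 = 0.40611648
P(at least one) = 1 − 0.40611648 = 0.59388352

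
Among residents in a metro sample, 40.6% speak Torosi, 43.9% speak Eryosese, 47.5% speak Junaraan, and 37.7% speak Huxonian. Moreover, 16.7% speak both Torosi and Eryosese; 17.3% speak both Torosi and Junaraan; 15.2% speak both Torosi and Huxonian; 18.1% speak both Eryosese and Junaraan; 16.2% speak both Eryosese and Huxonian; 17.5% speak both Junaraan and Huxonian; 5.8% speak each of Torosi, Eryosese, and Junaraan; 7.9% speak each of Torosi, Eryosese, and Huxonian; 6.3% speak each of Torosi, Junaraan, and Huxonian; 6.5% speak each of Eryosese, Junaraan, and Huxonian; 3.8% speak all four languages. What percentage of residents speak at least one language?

P(≥1) = 40.6 + 43.9 + 47.5 + 37.7 − 16.7 − 17.3 − 15.2 − 18.1 − 16.2 − 17.5 + 5.8 + 7.9 + 6.3 + 6.5 − 3.8 = 91.4%

91.4%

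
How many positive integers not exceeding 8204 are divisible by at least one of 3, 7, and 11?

3942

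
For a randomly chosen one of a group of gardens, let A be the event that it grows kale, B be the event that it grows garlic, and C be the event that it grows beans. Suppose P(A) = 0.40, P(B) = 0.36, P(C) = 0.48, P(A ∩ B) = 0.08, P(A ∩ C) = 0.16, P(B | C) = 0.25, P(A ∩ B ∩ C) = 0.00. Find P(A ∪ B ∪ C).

0.88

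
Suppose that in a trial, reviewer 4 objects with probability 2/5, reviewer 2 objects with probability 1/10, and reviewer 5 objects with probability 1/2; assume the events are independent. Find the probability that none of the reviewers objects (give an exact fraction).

27/100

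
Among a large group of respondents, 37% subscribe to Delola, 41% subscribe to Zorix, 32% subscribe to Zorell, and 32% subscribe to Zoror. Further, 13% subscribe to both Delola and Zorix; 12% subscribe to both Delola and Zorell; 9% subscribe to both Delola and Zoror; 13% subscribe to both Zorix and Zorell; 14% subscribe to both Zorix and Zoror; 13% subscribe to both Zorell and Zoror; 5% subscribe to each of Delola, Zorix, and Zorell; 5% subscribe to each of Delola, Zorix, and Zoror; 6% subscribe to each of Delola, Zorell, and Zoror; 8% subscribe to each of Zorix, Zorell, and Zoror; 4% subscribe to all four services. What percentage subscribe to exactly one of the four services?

50%

Using the inclusion–exclusion count for exactly one event:
P(exactly one) = 37 + 41 + 32 + 32 − 2·13 − 2·12 − 2·9 − 2·13 − 2·14 − 2·13 + 3·5 + 3·5 + 3·6 + 3·8 − 4·4 = 50%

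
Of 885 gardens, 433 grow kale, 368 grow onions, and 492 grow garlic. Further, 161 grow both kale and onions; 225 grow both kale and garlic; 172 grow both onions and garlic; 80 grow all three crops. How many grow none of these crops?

|union| = 433 + 368 + 492 − 161 − 225 − 172 + 80 = 815
None: 885 − 815 = 70

70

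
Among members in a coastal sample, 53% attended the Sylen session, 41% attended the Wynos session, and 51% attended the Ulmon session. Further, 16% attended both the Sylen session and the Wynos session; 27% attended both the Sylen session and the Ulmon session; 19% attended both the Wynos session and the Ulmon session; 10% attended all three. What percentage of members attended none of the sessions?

Inclusion–exclusion gives
P(at least one) = 53 + 41 + 51 − 16 − 27 − 19 + 10 = 93%
P(none) = 100% − 93% = 7%

7%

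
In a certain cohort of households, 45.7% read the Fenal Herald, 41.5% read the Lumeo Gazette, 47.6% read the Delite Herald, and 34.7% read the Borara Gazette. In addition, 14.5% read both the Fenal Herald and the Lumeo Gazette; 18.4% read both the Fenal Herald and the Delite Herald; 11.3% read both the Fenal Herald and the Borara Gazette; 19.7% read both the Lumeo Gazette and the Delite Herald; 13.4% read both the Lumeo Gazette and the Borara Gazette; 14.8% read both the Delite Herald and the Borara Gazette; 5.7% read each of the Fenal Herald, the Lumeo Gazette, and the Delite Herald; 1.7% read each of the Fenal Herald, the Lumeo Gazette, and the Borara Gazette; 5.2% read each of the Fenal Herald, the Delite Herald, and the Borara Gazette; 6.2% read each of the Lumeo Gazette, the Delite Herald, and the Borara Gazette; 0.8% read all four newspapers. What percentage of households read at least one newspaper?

95.4%

P(≥1) = 45.7 + 41.5 + 47.6 + 34.7 − 14.5 − 18.4 − 11.3 − 19.7 − 13.4 − 14.8 + 5.7 + 1.7 + 5.2 + 6.2 − 0.8 = 95.4%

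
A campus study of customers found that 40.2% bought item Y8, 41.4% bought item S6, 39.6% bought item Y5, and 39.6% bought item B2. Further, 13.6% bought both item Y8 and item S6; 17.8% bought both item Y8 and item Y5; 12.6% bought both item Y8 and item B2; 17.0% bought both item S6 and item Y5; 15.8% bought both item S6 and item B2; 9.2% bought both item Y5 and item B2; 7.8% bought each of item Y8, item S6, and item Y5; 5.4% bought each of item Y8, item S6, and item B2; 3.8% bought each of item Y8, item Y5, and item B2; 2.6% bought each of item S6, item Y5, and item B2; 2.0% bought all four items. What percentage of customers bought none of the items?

7.6%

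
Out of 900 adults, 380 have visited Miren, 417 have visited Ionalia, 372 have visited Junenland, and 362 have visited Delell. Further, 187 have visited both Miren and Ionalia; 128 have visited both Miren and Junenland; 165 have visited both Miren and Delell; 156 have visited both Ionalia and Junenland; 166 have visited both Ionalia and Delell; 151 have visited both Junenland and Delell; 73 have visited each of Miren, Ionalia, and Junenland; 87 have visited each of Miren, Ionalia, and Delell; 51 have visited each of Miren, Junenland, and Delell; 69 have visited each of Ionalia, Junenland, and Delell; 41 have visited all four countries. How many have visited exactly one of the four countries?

301

Using the inclusion–exclusion count for exactly one event:
N(exactly one) = 380 + 417 + 372 + 362 − 2·187 − 2·128 − 2·165 − 2·156 − 2·166 − 2·151 + 3·73 + 3·87 + 3·51 + 3·69 − 4·41 = 301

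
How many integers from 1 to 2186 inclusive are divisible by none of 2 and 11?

1093 + 198 − 99 = 1192
2186 − 1192 = 994

994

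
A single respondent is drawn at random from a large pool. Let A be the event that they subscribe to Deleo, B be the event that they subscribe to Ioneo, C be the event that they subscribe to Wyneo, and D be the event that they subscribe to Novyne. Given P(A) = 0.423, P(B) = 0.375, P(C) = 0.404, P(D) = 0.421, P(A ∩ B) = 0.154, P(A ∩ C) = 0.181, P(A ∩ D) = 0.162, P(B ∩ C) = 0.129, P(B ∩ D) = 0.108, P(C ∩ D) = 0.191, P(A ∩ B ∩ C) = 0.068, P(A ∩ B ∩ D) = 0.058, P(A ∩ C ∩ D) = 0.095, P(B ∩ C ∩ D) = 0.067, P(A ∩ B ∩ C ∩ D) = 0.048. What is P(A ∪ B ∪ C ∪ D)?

0.938

By inclusion-exclusion,
P(A ∪ B ∪ C ∪ D) = 0.423 + 0.375 + 0.404 + 0.421 − 0.154 − 0.181 − 0.162 − 0.129 − 0.108 − 0.191 + 0.068 + 0.058 + 0.095 + 0.067 − 0.048 = 0.938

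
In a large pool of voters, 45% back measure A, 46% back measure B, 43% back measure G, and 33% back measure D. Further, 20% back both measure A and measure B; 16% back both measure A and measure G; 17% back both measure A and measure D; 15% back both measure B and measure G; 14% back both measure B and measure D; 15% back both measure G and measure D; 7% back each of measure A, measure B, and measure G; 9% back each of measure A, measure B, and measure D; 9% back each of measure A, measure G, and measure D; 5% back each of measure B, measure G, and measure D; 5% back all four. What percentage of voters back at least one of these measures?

95%

P(≥1) = 45 + 46 + 43 + 33 − 20 − 16 − 17 − 15 − 14 − 15 + 7 + 9 + 9 + 5 − 5 = 95%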